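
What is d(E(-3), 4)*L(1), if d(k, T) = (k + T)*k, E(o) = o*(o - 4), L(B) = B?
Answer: 525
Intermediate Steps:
E(o) = o*(-4 + o)
d(k, T) = k*(T + k) (d(k, T) = (T + k)*k = k*(T + k))
d(E(-3), 4)*L(1) = ((-3*(-4 - 3))*(4 - 3*(-4 - 3)))*1 = ((-3*(-7))*(4 - 3*(-7)))*1 = (21*(4 + 21))*1 = (21*25)*1 = 525*1 = 525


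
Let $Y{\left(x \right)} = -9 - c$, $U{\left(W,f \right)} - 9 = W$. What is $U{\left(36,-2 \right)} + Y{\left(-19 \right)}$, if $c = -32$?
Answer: $68$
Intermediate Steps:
$U{\left(W,f \right)} = 9 + W$
$Y{\left(x \right)} = 23$ ($Y{\left(x \right)} = -9 - -32 = -9 + 32 = 23$)
$U{\left(36,-2 \right)} + Y{\left(-19 \right)} = \left(9 + 36\right) + 23 = 45 + 23 = 68$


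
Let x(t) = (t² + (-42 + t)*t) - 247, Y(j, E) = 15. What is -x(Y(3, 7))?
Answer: 427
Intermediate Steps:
x(t) = -247 + t² + t*(-42 + t) (x(t) = (t² + t*(-42 + t)) - 247 = -247 + t² + t*(-42 + t))
-x(Y(3, 7)) = -(-247 - 42*15 + 2*15²) = -(-247 - 630 + 2*225) = -(-247 - 630 + 450) = -1*(-427) = 427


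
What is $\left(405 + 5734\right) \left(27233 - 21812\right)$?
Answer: $33279519$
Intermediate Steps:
$\left(405 + 5734\right) \left(27233 - 21812\right) = 6139 \cdot 5421 = 33279519$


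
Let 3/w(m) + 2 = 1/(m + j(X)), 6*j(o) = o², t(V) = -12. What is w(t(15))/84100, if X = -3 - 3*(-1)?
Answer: -9/525625 ≈ -1.7122e-5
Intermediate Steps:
X = 0 (X = -3 + 3 = 0)
j(o) = o²/6
w(m) = 3/(-2 + 1/m) (w(m) = 3/(-2 + 1/(m + (⅙)*0²)) = 3/(-2 + 1/(m + (⅙)*0)) = 3/(-2 + 1/(m + 0)) = 3/(-2 + 1/m))
w(t(15))/84100 = -3*(-12)/(-1 + 2*(-12))/84100 = -3*(-12)/(-1 - 24)*(1/84100) = -3*(-12)/(-25)*(1/84100) = -3*(-12)*(-1/25)*(1/84100) = -36/25*1/84100 = -9/525625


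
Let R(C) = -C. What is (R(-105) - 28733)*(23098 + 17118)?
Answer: -1151303648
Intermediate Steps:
(R(-105) - 28733)*(23098 + 17118) = (-1*(-105) - 28733)*(23098 + 17118) = (105 - 28733)*40216 = -28628*40216 = -1151303648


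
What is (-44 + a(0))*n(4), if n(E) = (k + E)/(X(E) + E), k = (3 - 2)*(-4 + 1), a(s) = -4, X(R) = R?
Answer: -6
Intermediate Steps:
k = -3 (k = 1*(-3) = -3)
n(E) = (-3 + E)/(2*E) (n(E) = (-3 + E)/(E + E) = (-3 + E)/((2*E)) = (-3 + E)*(1/(2*E)) = (-3 + E)/(2*E))
(-44 + a(0))*n(4) = (-44 - 4)*((1/2)*(-3 + 4)/4) = -24/4 = -48*1/8 = -6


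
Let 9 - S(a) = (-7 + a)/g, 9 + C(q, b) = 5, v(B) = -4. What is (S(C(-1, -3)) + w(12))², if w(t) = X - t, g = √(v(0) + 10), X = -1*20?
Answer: 3295/6 - 253*√6/3 ≈ 342.59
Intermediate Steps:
C(q, b) = -4 (C(q, b) = -9 + 5 = -4)
X = -20
g = √6 (g = √(-4 + 10) = √6 ≈ 2.4495)
S(a) = 9 - √6*(-7 + a)/6 (S(a) = 9 - (-7 + a)/(√6) = 9 - (-7 + a)*√6/6 = 9 - √6*(-7 + a)/6)
w(t) = -20 - t
(S(C(-1, -3)) + w(12))² = (√6*(7 - 1*(-4) + 9*√6)/6 + (-20 - 1*12))² = (√6*(7 + 4 + 9*√6)/6 + (-20 - 12))² = (√6*(11 + 9*√6)/6 - 32)² = (-32 + √6*(11 + 9*√6)/6)²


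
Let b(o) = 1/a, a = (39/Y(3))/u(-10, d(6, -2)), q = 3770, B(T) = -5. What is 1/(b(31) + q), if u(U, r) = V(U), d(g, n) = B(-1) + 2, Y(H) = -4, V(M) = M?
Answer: 39/147070 ≈ 0.00026518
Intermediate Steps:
d(g, n) = -3 (d(g, n) = -5 + 2 = -3)
u(U, r) = U
a = 39/40 (a = (39/(-4))/(-10) = (39*(-¼))*(-⅒) = -39/4*(-⅒) = 39/40 ≈ 0.97500)
b(o) = 40/39 (b(o) = 1/(39/40) = 40/39)
1/(b(31) + q) = 1/(40/39 + 3770) = 1/(147070/39) = 39/147070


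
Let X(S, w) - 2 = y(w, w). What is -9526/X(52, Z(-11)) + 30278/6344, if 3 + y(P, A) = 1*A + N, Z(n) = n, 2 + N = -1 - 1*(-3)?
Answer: 7599535/9516 ≈ 798.61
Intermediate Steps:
N = 0 (N = -2 + (-1 - 1*(-3)) = -2 + (-1 + 3) = -2 + 2 = 0)
y(P, A) = -3 + A (y(P, A) = -3 + (1*A + 0) = -3 + (A + 0) = -3 + A)
X(S, w) = -1 + w (X(S, w) = 2 + (-3 + w) = -1 + w)
-9526/X(52, Z(-11)) + 30278/6344 = -9526/(-1 - 11) + 30278/6344 = -9526/(-12) + 30278*(1/6344) = -9526*(-1/12) + 15139/3172 = 4763/6 + 15139/3172 = 7599535/9516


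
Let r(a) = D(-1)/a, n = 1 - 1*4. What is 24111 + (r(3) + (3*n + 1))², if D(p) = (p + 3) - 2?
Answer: 24175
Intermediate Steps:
n = -3 (n = 1 - 4 = -3)
D(p) = 1 + p (D(p) = (3 + p) - 2 = 1 + p)
r(a) = 0 (r(a) = (1 - 1)/a = 0/a = 0)
24111 + (r(3) + (3*n + 1))² = 24111 + (0 + (3*(-3) + 1))² = 24111 + (0 + (-9 + 1))² = 24111 + (0 - 8)² = 24111 + (-8)² = 24111 + 64 = 24175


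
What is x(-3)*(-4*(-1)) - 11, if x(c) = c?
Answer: -23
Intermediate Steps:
x(-3)*(-4*(-1)) - 11 = -(-12)*(-1) - 11 = -3*4 - 11 = -12 - 11 = -23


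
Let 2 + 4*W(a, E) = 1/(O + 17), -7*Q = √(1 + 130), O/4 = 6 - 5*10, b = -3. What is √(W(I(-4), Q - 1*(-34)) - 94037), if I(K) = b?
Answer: I*√9509448309/318 ≈ 306.66*I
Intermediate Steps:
I(K) = -3
O = -176 (O = 4*(6 - 5*10) = 4*(6 - 50) = 4*(-44) = -176)
Q = -√131/7 (Q = -√(1 + 130)/7 = -√131/7 ≈ -1.6351)
W(a, E) = -319/636 (W(a, E) = -½ + 1/(4*(-176 + 17)) = -½ + (¼)/(-159) = -½ + (¼)*(-1/159) = -½ - 1/636 = -319/636)
√(W(I(-4), Q - 1*(-34)) - 94037) = √(-319/636 - 94037) = √(-59807851/636) = I*√9509448309/318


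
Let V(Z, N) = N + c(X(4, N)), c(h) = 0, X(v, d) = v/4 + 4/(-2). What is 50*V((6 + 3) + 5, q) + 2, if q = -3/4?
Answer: -71/2 ≈ -35.500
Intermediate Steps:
X(v, d) = -2 + v/4 (X(v, d) = v*(1/4) + 4*(-1/2) = v/4 - 2 = -2 + v/4)
q = -3/4 (q = -3*1/4 = -3/4 ≈ -0.75000)
V(Z, N) = N (V(Z, N) = N + 0 = N)
50*V((6 + 3) + 5, q) + 2 = 50*(-3/4) + 2 = -75/2 + 2 = -71/2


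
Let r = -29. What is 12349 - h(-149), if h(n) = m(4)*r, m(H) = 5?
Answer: 12494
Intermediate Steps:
h(n) = -145 (h(n) = 5*(-29) = -145)
12349 - h(-149) = 12349 - 1*(-145) = 12349 + 145 = 12494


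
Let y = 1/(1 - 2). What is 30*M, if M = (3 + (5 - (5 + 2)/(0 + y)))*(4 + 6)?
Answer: 4500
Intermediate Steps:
y = -1 (y = 1/(-1) = -1)
M = 150 (M = (3 + (5 - (5 + 2)/(0 - 1)))*(4 + 6) = (3 + (5 - 7/(-1)))*10 = (3 + (5 - 7*(-1)))*10 = (3 + (5 - 1*(-7)))*10 = (3 + (5 + 7))*10 = (3 + 12)*10 = 15*10 = 150)
30*M = 30*150 = 4500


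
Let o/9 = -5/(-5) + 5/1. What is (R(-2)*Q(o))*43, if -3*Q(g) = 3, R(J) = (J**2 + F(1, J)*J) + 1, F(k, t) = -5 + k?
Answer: -559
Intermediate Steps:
R(J) = 1 + J**2 - 4*J (R(J) = (J**2 + (-5 + 1)*J) + 1 = (J**2 - 4*J) + 1 = 1 + J**2 - 4*J)
o = 54 (o = 9*(-5/(-5) + 5/1) = 9*(-5*(-1/5) + 5*1) = 9*(1 + 5) = 9*6 = 54)
Q(g) = -1 (Q(g) = -1/3*3 = -1)
(R(-2)*Q(o))*43 = ((1 + (-2)**2 - 4*(-2))*(-1))*43 = ((1 + 4 + 8)*(-1))*43 = (13*(-1))*43 = -13*43 = -559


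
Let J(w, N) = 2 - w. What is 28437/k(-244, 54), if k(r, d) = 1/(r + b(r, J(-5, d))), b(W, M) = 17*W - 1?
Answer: -124923741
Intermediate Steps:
b(W, M) = -1 + 17*W
k(r, d) = 1/(-1 + 18*r) (k(r, d) = 1/(r + (-1 + 17*r)) = 1/(-1 + 18*r))
28437/k(-244, 54) = 28437/(1/(-1 + 18*(-244))) = 28437/(1/(-1 - 4392)) = 28437/(1/(-4393)) = 28437/(-1/4393) = 28437*(-4393) = -124923741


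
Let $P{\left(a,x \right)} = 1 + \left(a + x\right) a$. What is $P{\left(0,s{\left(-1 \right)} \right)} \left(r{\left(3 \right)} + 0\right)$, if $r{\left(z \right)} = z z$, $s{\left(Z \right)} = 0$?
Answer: $9$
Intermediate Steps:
$P{\left(a,x \right)} = 1 + a \left(a + x\right)$
$r{\left(z \right)} = z^{2}$
$P{\left(0,s{\left(-1 \right)} \right)} \left(r{\left(3 \right)} + 0\right) = \left(1 + 0^{2} + 0 \cdot 0\right) \left(3^{2} + 0\right) = \left(1 + 0 + 0\right) \left(9 + 0\right) = 1 \cdot 9 = 9$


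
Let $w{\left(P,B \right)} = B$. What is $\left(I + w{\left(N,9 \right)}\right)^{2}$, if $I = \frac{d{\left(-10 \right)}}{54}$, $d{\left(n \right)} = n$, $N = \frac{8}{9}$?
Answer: $\frac{56644}{729} \approx 77.701$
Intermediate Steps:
$N = \frac{8}{9}$ ($N = 8 \cdot \frac{1}{9} = \frac{8}{9} \approx 0.88889$)
$I = - \frac{5}{27}$ ($I = - \frac{10}{54} = \left(-10\right) \frac{1}{54} = - \frac{5}{27} \approx -0.18519$)
$\left(I + w{\left(N,9 \right)}\right)^{2} = \left(- \frac{5}{27} + 9\right)^{2} = \left(\frac{238}{27}\right)^{2} = \frac{56644}{729}$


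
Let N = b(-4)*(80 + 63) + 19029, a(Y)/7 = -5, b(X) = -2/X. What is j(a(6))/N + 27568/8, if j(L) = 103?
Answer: 131640852/38201 ≈ 3446.0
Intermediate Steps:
a(Y) = -35 (a(Y) = 7*(-5) = -35)
N = 38201/2 (N = (-2/(-4))*(80 + 63) + 19029 = -2*(-¼)*143 + 19029 = (½)*143 + 19029 = 143/2 + 19029 = 38201/2 ≈ 19101.)
j(a(6))/N + 27568/8 = 103/(38201/2) + 27568/8 = 103*(2/38201) + 27568*(⅛) = 206/38201 + 3446 = 131640852/38201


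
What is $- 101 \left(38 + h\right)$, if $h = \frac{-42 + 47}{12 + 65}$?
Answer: $- \frac{296031}{77} \approx -3844.6$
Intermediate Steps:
$h = \frac{5}{77} \approx 0.064935$
$- 101 \left(38 + h\right) = - 101 \left(38 + \frac{5}{77}\right) = \left(-101\right) \frac{2931}{77} = - \frac{296031}{77}$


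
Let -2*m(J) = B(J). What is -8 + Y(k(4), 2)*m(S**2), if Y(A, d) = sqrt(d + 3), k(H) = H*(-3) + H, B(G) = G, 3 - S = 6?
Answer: -8 - 9*sqrt(5)/2 ≈ -18.062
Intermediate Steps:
S = -3 (S = 3 - 1*6 = 3 - 6 = -3)
m(J) = -J/2
k(H) = -2*H (k(H) = -3*H + H = -2*H)
Y(A, d) = sqrt(3 + d)
-8 + Y(k(4), 2)*m(S**2) = -8 + sqrt(3 + 2)*(-1/2*(-3)**2) = -8 + sqrt(5)*(-1/2*9) = -8 + sqrt(5)*(-9/2) = -8 - 9*sqrt(5)/2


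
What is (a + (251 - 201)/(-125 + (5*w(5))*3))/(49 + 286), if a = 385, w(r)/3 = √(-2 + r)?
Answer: 14682/12797 - 9*√3/12797 ≈ 1.1461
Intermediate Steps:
w(r) = 3*√(-2 + r)
(a + (251 - 201)/(-125 + (5*w(5))*3))/(49 + 286) = (385 + (251 - 201)/(-125 + (5*(3*√(-2 + 5)))*3))/(49 + 286) = (385 + 50/(-125 + (5*(3*√3))*3))/335 = (385 + 50/(-125 + (15*√3)*3))*(1/335) = (385 + 50/(-125 + 45*√3))*(1/335) = 77/67 + 10/(67*(-125 + 45*√3))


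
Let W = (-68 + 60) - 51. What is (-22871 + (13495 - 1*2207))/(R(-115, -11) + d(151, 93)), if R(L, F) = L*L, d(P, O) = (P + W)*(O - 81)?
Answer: -11583/14329 ≈ -0.80836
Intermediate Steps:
W = -59 (W = -8 - 51 = -59)
d(P, O) = (-81 + O)*(-59 + P) (d(P, O) = (P - 59)*(O - 81) = (-59 + P)*(-81 + O) = (-81 + O)*(-59 + P))
R(L, F) = L²
(-22871 + (13495 - 1*2207))/(R(-115, -11) + d(151, 93)) = (-22871 + (13495 - 1*2207))/((-115)² + (4779 - 81*151 - 59*93 + 93*151)) = (-22871 + (13495 - 2207))/(13225 + (4779 - 12231 - 5487 + 14043)) = (-22871 + 11288)/(13225 + 1104) = -11583/14329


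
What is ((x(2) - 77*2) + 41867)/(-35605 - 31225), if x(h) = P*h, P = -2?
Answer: -41709/66830 ≈ -0.62411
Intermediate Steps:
x(h) = -2*h
((x(2) - 77*2) + 41867)/(-35605 - 31225) = ((-2*2 - 77*2) + 41867)/(-35605 - 31225) = ((-4 - 154) + 41867)/(-66830) = (-158 + 41867)*(-1/66830) = 41709*(-1/66830) = -41709/66830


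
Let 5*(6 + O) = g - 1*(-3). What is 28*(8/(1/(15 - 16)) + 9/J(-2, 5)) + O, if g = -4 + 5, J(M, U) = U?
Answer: -894/5 ≈ -178.80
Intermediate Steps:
g = 1
O = -26/5 (O = -6 + (1 - 1*(-3))/5 = -6 + (1 + 3)/5 = -6 + (⅕)*4 = -6 + ⅘ = -26/5 ≈ -5.2000)
28*(8/(1/(15 - 16)) + 9/J(-2, 5)) + O = 28*(8/(1/(15 - 16)) + 9/5) - 26/5 = 28*(8/(1/(-1)) + 9*(⅕)) - 26/5 = 28*(8/(-1) + 9/5) - 26/5 = 28*(8*(-1) + 9/5) - 26/5 = 28*(-8 + 9/5) - 26/5 = 28*(-31/5) - 26/5 = -868/5 - 26/5 = -894/5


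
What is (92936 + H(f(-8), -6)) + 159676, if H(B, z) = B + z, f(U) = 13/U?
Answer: 2020835/8 ≈ 2.5260e+5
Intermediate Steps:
(92936 + H(f(-8), -6)) + 159676 = (92936 + (13/(-8) - 6)) + 159676 = (92936 + (13*(-⅛) - 6)) + 159676 = (92936 + (-13/8 - 6)) + 159676 = (92936 - 61/8) + 159676 = 743427/8 + 159676 = 2020835/8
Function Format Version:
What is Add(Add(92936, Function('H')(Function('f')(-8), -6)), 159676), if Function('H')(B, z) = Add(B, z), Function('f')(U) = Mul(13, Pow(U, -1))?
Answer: Rational(2020835, 8) ≈ 2.5260e+5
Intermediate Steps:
Add(Add(92936, Function('H')(Function('f')(-8), -6)), 159676) = Add(Add(92936, Add(Mul(13, Pow(-8, -1)), -6)), 159676) = Add(Add(92936, Add(Mul(13, Rational(-1, 8)), -6)), 159676) = Add(Add(92936, Add(Rational(-13, 8), -6)), 159676) = Add(Add(92936, Rational(-61, 8)), 159676) = Add(Rational(743427, 8), 159676) = Rational(2020835, 8)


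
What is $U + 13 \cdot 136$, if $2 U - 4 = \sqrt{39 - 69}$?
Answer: $1770 + \frac{i \sqrt{30}}{2} \approx 1770.0 + 2.7386 i$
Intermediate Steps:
$U = 2 + \frac{i \sqrt{30}}{2}$ ($U = 2 + \frac{\sqrt{39 - 69}}{2} = 2 + \frac{\sqrt{-30}}{2} = 2 + \frac{i \sqrt{30}}{2} \approx 2.0 + 2.7386 i$)
$U + 13 \cdot 136 = \left(2 + \frac{i \sqrt{30}}{2}\right) + 13 \cdot 136 = \left(2 + \frac{i \sqrt{30}}{2}\right) + 1768 = 1770 + \frac{i \sqrt{30}}{2}$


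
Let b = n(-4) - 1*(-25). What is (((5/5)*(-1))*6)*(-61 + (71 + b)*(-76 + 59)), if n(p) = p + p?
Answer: 9342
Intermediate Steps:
n(p) = 2*p
b = 17 (b = 2*(-4) - 1*(-25) = -8 + 25 = 17)
(((5/5)*(-1))*6)*(-61 + (71 + b)*(-76 + 59)) = (((5/5)*(-1))*6)*(-61 + (71 + 17)*(-76 + 59)) = (((5*(⅕))*(-1))*6)*(-61 + 88*(-17)) = ((1*(-1))*6)*(-61 - 1496) = -1*6*(-1557) = -6*(-1557) = 9342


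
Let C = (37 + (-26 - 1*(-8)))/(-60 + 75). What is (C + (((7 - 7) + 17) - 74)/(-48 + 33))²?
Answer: 5776/225 ≈ 25.671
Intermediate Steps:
C = 19/15 (C = (37 + (-26 + 8))/15 = (37 - 18)*(1/15) = 19*(1/15) = 19/15 ≈ 1.2667)
(C + (((7 - 7) + 17) - 74)/(-48 + 33))² = (19/15 + (((7 - 7) + 17) - 74)/(-48 + 33))² = (19/15 + ((0 + 17) - 74)/(-15))² = (19/15 + (17 - 74)*(-1/15))² = (19/15 - 57*(-1/15))² = (19/15 + 19/5)² = (76/15)² = 5776/225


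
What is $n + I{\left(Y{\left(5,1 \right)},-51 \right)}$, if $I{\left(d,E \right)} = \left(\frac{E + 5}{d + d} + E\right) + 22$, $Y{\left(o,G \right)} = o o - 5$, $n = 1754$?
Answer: $\frac{34477}{20} \approx 1723.8$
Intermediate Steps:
$Y{\left(o,G \right)} = -5 + o^{2}$ ($Y{\left(o,G \right)} = o^{2} - 5 = -5 + o^{2}$)
$I{\left(d,E \right)} = 22 + E + \frac{5 + E}{2 d}$ ($I{\left(d,E \right)} = \left(\frac{5 + E}{2 d} + E\right) + 22 = \left(E + \frac{5 + E}{2 d}\right) + 22 = 22 + E + \frac{5 + E}{2 d}$)
$n + I{\left(Y{\left(5,1 \right)},-51 \right)} = 1754 + \frac{5 - 51 + 2 \left(-5 + 5^{2}\right) \left(22 - 51\right)}{2 \left(-5 + 5^{2}\right)} = 1754 + \frac{5 - 51 + 2 \left(-5 + 25\right) \left(-29\right)}{2 \left(-5 + 25\right)} = 1754 + \frac{5 - 51 + 2 \cdot 20 \left(-29\right)}{2 \cdot 20} = 1754 + \frac{1}{2} \cdot \frac{1}{20} \left(5 - 51 - 1160\right) = 1754 + \frac{1}{2} \cdot \frac{1}{20} \left(-1206\right) = 1754 - \frac{603}{20} = \frac{34477}{20}$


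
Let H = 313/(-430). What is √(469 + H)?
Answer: 3*√9620390/430 ≈ 21.640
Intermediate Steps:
H = -313/430 (H = 313*(-1/430) = -313/430 ≈ -0.72791)
√(469 + H) = √(469 - 313/430) = √(201357/430) = 3*√9620390/430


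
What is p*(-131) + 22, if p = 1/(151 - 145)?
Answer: ⅙ ≈ 0.16667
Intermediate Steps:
p = ⅙ (p = 1/6 = ⅙ ≈ 0.16667)
p*(-131) + 22 = (⅙)*(-131) + 22 = -131/6 + 22 = ⅙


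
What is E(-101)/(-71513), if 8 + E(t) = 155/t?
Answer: 963/7222813 ≈ 0.00013333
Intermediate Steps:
E(t) = -8 + 155/t
E(-101)/(-71513) = (-8 + 155/(-101))/(-71513) = (-8 + 155*(-1/101))*(-1/71513) = (-8 - 155/101)*(-1/71513) = -963/101*(-1/71513) = 963/7222813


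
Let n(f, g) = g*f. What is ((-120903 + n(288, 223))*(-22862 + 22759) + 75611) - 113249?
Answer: 5800299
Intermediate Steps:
n(f, g) = f*g
((-120903 + n(288, 223))*(-22862 + 22759) + 75611) - 113249 = ((-120903 + 288*223)*(-22862 + 22759) + 75611) - 113249 = ((-120903 + 64224)*(-103) + 75611) - 113249 = (-56679*(-103) + 75611) - 113249 = (5837937 + 75611) - 113249 = 5913548 - 113249 = 5800299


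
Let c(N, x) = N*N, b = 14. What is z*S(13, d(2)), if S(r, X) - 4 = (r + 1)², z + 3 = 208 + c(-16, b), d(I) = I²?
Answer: 92200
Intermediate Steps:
c(N, x) = N²
z = 461 (z = -3 + (208 + (-16)²) = -3 + (208 + 256) = -3 + 464 = 461)
S(r, X) = 4 + (1 + r)² (S(r, X) = 4 + (r + 1)² = 4 + (1 + r)²)
z*S(13, d(2)) = 461*(4 + (1 + 13)²) = 461*(4 + 14²) = 461*(4 + 196) = 461*200 = 92200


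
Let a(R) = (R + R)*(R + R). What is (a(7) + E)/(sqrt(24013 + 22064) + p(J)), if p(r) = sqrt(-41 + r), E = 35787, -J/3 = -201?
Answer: 35983/(sqrt(562) + sqrt(46077)) ≈ 150.96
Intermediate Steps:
J = 603 (J = -3*(-201) = 603)
a(R) = 4*R**2 (a(R) = (2*R)*(2*R) = 4*R**2)
(a(7) + E)/(sqrt(24013 + 22064) + p(J)) = (4*7**2 + 35787)/(sqrt(24013 + 22064) + sqrt(-41 + 603)) = (4*49 + 35787)/(sqrt(46077) + sqrt(562)) = (196 + 35787)/(sqrt(562) + sqrt(46077)) = 35983/(sqrt(562) + sqrt(46077))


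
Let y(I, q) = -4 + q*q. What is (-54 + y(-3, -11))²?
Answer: 3969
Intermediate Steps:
y(I, q) = -4 + q²
(-54 + y(-3, -11))² = (-54 + (-4 + (-11)²))² = (-54 + (-4 + 121))² = (-54 + 117)² = 63² = 3969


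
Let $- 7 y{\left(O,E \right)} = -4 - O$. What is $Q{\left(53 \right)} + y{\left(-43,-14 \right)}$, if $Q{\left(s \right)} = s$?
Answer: $\frac{332}{7} \approx 47.429$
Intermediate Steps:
$y{\left(O,E \right)} = \frac{4}{7} + \frac{O}{7}$ ($y{\left(O,E \right)} = - \frac{-4 - O}{7} = \frac{4}{7} + \frac{O}{7}$)
$Q{\left(53 \right)} + y{\left(-43,-14 \right)} = 53 + \left(\frac{4}{7} + \frac{1}{7} \left(-43\right)\right) = 53 + \left(\frac{4}{7} - \frac{43}{7}\right) = 53 - \frac{39}{7} = \frac{332}{7}$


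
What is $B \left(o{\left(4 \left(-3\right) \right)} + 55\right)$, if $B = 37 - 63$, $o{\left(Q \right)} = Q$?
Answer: $-1118$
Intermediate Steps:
$B = -26$ ($B = 37 - 63 = -26$)
$B \left(o{\left(4 \left(-3\right) \right)} + 55\right) = - 26 \left(4 \left(-3\right) + 55\right) = - 26 \left(-12 + 55\right) = \left(-26\right) 43 = -1118$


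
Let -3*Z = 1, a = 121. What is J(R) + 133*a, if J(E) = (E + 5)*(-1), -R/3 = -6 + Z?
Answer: 16069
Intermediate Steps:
Z = -1/3 (Z = -1/3*1 = -1/3 ≈ -0.33333)
R = 19 (R = -3*(-6 - 1/3) = -3*(-19/3) = 19)
J(E) = -5 - E (J(E) = (5 + E)*(-1) = -5 - E)
J(R) + 133*a = (-5 - 1*19) + 133*121 = (-5 - 19) + 16093 = -24 + 16093 = 16069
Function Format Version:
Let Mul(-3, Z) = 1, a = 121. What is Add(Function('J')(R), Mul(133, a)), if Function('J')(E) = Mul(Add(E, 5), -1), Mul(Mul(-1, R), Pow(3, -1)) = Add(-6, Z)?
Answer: 16069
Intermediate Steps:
Z = Rational(-1, 3) (Z = Mul(Rational(-1, 3), 1) = Rational(-1, 3) ≈ -0.33333)
R = 19 (R = Mul(-3, Add(-6, Rational(-1, 3))) = Mul(-3, Rational(-19, 3)) = 19)
Function('J')(E) = Add(-5, Mul(-1, E)) (Function('J')(E) = Mul(Add(5, E), -1) = Add(-5, Mul(-1, E)))
Add(Function('J')(R), Mul(133, a)) = Add(Add(-5, Mul(-1, 19)), Mul(133, 121)) = Add(Add(-5, -19), 16093) = Add(-24, 16093) = 16069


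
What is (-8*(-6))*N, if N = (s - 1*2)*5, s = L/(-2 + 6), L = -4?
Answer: -720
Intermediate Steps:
s = -1 (s = -4/(-2 + 6) = -4/4 = -4*¼ = -1)
N = -15 (N = (-1 - 1*2)*5 = (-1 - 2)*5 = -3*5 = -15)
(-8*(-6))*N = -8*(-6)*(-15) = 48*(-15) = -720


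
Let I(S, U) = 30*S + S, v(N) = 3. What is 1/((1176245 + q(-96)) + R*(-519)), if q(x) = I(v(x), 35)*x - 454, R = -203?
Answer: 1/1272220 ≈ 7.8603e-7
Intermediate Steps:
I(S, U) = 31*S
q(x) = -454 + 93*x (q(x) = (31*3)*x - 454 = 93*x - 454 = -454 + 93*x)
1/((1176245 + q(-96)) + R*(-519)) = 1/((1176245 + (-454 + 93*(-96))) - 203*(-519)) = 1/((1176245 + (-454 - 8928)) + 105357) = 1/((1176245 - 9382) + 105357) = 1/(1166863 + 105357) = 1/1272220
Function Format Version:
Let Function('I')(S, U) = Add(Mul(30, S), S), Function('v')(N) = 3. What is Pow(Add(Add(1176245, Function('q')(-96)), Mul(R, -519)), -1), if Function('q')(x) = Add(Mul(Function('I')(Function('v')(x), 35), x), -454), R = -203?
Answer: Rational(1, 1272220) ≈ 7.8603e-7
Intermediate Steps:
Function('I')(S, U) = Mul(31, S)
Function('q')(x) = Add(-454, Mul(93, x)) (Function('q')(x) = Add(Mul(Mul(31, 3), x), -454) = Add(Mul(93, x), -454) = Add(-454, Mul(93, x)))
Pow(Add(Add(1176245, Function('q')(-96)), Mul(R, -519)), -1) = Pow(Add(Add(1176245, Add(-454, Mul(93, -96))), Mul(-203, -519)), -1) = Pow(Add(Add(1176245, Add(-454, -8928)), 105357), -1) = Pow(Add(Add(1176245, -9382), 105357), -1) = Pow(Add(1166863, 105357), -1) = Pow(1272220, -1) = Rational(1, 1272220)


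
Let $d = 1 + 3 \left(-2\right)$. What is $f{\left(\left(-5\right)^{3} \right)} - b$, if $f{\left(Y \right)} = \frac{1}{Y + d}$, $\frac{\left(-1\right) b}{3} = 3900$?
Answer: $\frac{1520999}{130} \approx 11700.0$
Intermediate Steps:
$b = -11700$ ($b = \left(-3\right) 3900 = -11700$)
$d = -5$ ($d = 1 - 6 = -5$)
$f{\left(Y \right)} = \frac{1}{-5 + Y}$ ($f{\left(Y \right)} = \frac{1}{Y - 5} = \frac{1}{-5 + Y}$)
$f{\left(\left(-5\right)^{3} \right)} - b = \frac{1}{-5 + \left(-5\right)^{3}} - -11700 = \frac{1}{-5 - 125} + 11700 = \frac{1}{-130} + 11700 = - \frac{1}{130} + 11700 = \frac{1520999}{130}$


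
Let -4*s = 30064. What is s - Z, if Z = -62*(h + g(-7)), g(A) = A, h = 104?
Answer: -1502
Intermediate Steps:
s = -7516 (s = -¼*30064 = -7516)
Z = -6014 (Z = -62*(104 - 7) = -62*97 = -6014)
s - Z = -7516 - 1*(-6014) = -7516 + 6014 = -1502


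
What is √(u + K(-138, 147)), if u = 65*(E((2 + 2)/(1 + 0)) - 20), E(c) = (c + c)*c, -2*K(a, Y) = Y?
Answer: 3*√314/2 ≈ 26.580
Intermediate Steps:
K(a, Y) = -Y/2
E(c) = 2*c² (E(c) = (2*c)*c = 2*c²)
u = 780 (u = 65*(2*((2 + 2)/(1 + 0))² - 20) = 65*(2*(4/1)² - 20) = 65*(2*(4*1)² - 20) = 65*(2*4² - 20) = 65*(2*16 - 20) = 65*(32 - 20) = 65*12 = 780)
√(u + K(-138, 147)) = √(780 - ½*147) = √(780 - 147/2) = √(1413/2) = 3*√314/2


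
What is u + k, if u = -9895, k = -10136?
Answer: -20031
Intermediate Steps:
u + k = -9895 - 10136 = -20031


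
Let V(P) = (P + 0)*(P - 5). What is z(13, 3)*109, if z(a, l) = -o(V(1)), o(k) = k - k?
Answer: 0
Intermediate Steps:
V(P) = P*(-5 + P)
o(k) = 0
z(a, l) = 0 (z(a, l) = -1*0 = 0)
z(13, 3)*109 = 0*109 = 0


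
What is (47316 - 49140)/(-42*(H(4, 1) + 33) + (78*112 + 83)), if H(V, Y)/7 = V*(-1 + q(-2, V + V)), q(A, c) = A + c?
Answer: -1824/1553 ≈ -1.1745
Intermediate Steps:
H(V, Y) = 7*V*(-3 + 2*V) (H(V, Y) = 7*(V*(-1 + (-2 + (V + V)))) = 7*(V*(-1 + (-2 + 2*V))) = 7*(V*(-3 + 2*V)) = 7*V*(-3 + 2*V))
(47316 - 49140)/(-42*(H(4, 1) + 33) + (78*112 + 83)) = (47316 - 49140)/(-42*(7*4*(-3 + 2*4) + 33) + (78*112 + 83)) = -1824/(-42*(7*4*(-3 + 8) + 33) + (8736 + 83)) = -1824/(-42*(7*4*5 + 33) + 8819) = -1824/(-42*(140 + 33) + 8819) = -1824/(-42*173 + 8819) = -1824/(-7266 + 8819) = -1824/1553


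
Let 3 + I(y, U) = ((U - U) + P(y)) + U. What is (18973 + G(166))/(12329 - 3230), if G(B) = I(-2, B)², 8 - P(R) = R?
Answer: 48902/9099 ≈ 5.3744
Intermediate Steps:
P(R) = 8 - R
I(y, U) = 5 + U - y (I(y, U) = -3 + (((U - U) + (8 - y)) + U) = -3 + ((0 + (8 - y)) + U) = -3 + ((8 - y) + U) = -3 + (8 + U - y) = 5 + U - y)
G(B) = (7 + B)² (G(B) = (5 + B - 1*(-2))² = (5 + B + 2)² = (7 + B)²)
(18973 + G(166))/(12329 - 3230) = (18973 + (7 + 166)²)/(12329 - 3230) = (18973 + 173²)/9099 = (18973 + 29929)*(1/9099) = 48902*(1/9099) = 48902/9099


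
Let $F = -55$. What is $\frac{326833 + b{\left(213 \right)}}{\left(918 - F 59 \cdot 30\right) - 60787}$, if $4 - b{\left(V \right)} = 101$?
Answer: $\frac{326736}{37481} \approx 8.7174$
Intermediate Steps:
$b{\left(V \right)} = -97$ ($b{\left(V \right)} = 4 - 101 = -97$)
$\frac{326833 + b{\left(213 \right)}}{\left(918 - F 59 \cdot 30\right) - 60787} = \frac{326833 - 97}{\left(918 - \left(-55\right) 59 \cdot 30\right) - 60787} = \frac{326736}{\left(918 - \left(-3245\right) 30\right) - 60787} = \frac{326736}{\left(918 - -97350\right) - 60787} = \frac{326736}{\left(918 + 97350\right) - 60787} = \frac{326736}{98268 - 60787} = \frac{326736}{37481}$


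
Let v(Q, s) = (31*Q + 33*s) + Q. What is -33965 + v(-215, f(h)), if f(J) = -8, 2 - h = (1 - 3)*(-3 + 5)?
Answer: -41109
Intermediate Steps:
h = 6 (h = 2 - (1 - 3)*(-3 + 5) = 2 - (-2)*2 = 2 - 1*(-4) = 2 + 4 = 6)
v(Q, s) = 32*Q + 33*s
-33965 + v(-215, f(h)) = -33965 + (32*(-215) + 33*(-8)) = -33965 + (-6880 - 264) = -33965 - 7144 = -41109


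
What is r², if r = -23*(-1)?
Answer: 529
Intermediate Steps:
r = 23
r² = 23² = 529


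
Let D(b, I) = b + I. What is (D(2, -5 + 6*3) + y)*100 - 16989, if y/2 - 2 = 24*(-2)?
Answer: -24689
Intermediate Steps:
D(b, I) = I + b
y = -92 (y = 4 + 2*(24*(-2)) = 4 + 2*(-48) = 4 - 96 = -92)
(D(2, -5 + 6*3) + y)*100 - 16989 = (((-5 + 6*3) + 2) - 92)*100 - 16989 = (((-5 + 18) + 2) - 92)*100 - 16989 = ((13 + 2) - 92)*100 - 16989 = (15 - 92)*100 - 16989 = -77*100 - 16989 = -7700 - 16989 = -24689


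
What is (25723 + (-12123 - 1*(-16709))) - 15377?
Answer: 14932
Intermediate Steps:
(25723 + (-12123 - 1*(-16709))) - 15377 = (25723 + (-12123 + 16709)) - 15377 = (25723 + 4586) - 15377 = 30309 - 15377 = 14932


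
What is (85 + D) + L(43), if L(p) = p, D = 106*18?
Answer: 2036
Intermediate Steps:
D = 1908
(85 + D) + L(43) = (85 + 1908) + 43 = 1993 + 43 = 2036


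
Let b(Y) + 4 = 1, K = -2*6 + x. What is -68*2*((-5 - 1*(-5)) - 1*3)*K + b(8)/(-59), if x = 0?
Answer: -288861/59 ≈ -4895.9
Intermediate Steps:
K = -12 (K = -2*6 + 0 = -12 + 0 = -12)
b(Y) = -3 (b(Y) = -4 + 1 = -3)
-68*2*((-5 - 1*(-5)) - 1*3)*K + b(8)/(-59) = -68*2*((-5 - 1*(-5)) - 1*3)*(-12) - 3/(-59) = -68*2*((-5 + 5) - 3)*(-12) - 3*(-1/59) = -68*2*(0 - 3)*(-12) + 3/59 = -68*2*(-3)*(-12) + 3/59 = -(-408)*(-12) + 3/59 = -68*72 + 3/59 = -4896 + 3/59 = -288861/59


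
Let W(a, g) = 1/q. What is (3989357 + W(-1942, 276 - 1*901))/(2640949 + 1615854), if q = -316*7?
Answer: 8824457683/9416048236 ≈ 0.93717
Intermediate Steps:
q = -2212
W(a, g) = -1/2212 (W(a, g) = 1/(-2212) = -1/2212)
(3989357 + W(-1942, 276 - 1*901))/(2640949 + 1615854) = (3989357 - 1/2212)/(2640949 + 1615854) = (8824457683/2212)/4256803 = (8824457683/2212)*(1/4256803) = 8824457683/9416048236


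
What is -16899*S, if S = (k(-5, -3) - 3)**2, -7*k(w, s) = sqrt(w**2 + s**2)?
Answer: -8027025/49 - 101394*sqrt(34)/7 ≈ -2.4828e+5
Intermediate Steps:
k(w, s) = -sqrt(s**2 + w**2)/7 (k(w, s) = -sqrt(w**2 + s**2)/7 = -sqrt(s**2 + w**2)/7)
S = (-3 - sqrt(34)/7)**2 (S = (-sqrt((-3)**2 + (-5)**2)/7 - 3)**2 = (-sqrt(9 + 25)/7 - 3)**2 = (-sqrt(34)/7 - 3)**2 = (-3 - sqrt(34)/7)**2 ≈ 14.692)
-16899*S = -16899*(21 + sqrt(34))**2/49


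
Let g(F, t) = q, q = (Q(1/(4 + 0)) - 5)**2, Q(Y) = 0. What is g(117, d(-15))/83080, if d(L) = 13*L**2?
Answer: 5/16616 ≈ 0.00030091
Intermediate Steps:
q = 25 (q = (0 - 5)**2 = (-5)**2 = 25)
g(F, t) = 25
g(117, d(-15))/83080 = 25/83080 = 25*(1/83080) = 5/16616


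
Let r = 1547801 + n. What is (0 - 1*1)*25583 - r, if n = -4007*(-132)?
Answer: -2102308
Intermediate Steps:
n = 528924
r = 2076725 (r = 1547801 + 528924 = 2076725)
(0 - 1*1)*25583 - r = (0 - 1*1)*25583 - 1*2076725 = (0 - 1)*25583 - 2076725 = -1*25583 - 2076725 = -25583 - 2076725 = -2102308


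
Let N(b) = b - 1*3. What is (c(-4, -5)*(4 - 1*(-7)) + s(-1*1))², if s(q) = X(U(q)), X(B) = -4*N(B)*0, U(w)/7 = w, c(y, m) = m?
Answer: 3025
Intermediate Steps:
U(w) = 7*w
N(b) = -3 + b (N(b) = b - 3 = -3 + b)
X(B) = 0 (X(B) = -4*(-3 + B)*0 = (12 - 4*B)*0 = 0)
s(q) = 0
(c(-4, -5)*(4 - 1*(-7)) + s(-1*1))² = (-5*(4 - 1*(-7)) + 0)² = (-5*(4 + 7) + 0)² = (-5*11 + 0)² = (-55 + 0)² = (-55)² = 3025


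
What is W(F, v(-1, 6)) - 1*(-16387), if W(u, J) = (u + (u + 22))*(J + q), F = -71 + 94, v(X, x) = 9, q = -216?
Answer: 2311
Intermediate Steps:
F = 23
W(u, J) = (-216 + J)*(22 + 2*u) (W(u, J) = (u + (u + 22))*(J - 216) = (u + (22 + u))*(-216 + J) = (22 + 2*u)*(-216 + J) = (-216 + J)*(22 + 2*u))
W(F, v(-1, 6)) - 1*(-16387) = (-4752 - 432*23 + 22*9 + 2*9*23) - 1*(-16387) = (-4752 - 9936 + 198 + 414) + 16387 = -14076 + 16387 = 2311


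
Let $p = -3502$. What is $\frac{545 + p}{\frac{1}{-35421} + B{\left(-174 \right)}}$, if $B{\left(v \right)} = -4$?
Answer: $\frac{104739897}{141685} \approx 739.25$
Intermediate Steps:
$\frac{545 + p}{\frac{1}{-35421} + B{\left(-174 \right)}} = \frac{545 - 3502}{\frac{1}{-35421} - 4} = - \frac{2957}{- \frac{1}{35421} - 4} = - \frac{2957}{- \frac{141685}{35421}} = \left(-2957\right) \left(- \frac{35421}{141685}\right) = \frac{104739897}{141685}$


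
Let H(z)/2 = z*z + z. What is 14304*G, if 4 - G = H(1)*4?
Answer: -171648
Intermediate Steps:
H(z) = 2*z + 2*z**2 (H(z) = 2*(z*z + z) = 2*(z**2 + z) = 2*(z + z**2) = 2*z + 2*z**2)
G = -12 (G = 4 - 2*1*(1 + 1)*4 = 4 - 2*1*2*4 = 4 - 4*4 = 4 - 1*16 = 4 - 16 = -12)
14304*G = 14304*(-12) = -171648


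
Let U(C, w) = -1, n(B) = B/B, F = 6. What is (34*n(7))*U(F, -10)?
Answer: -34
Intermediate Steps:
n(B) = 1
(34*n(7))*U(F, -10) = (34*1)*(-1) = 34*(-1) = -34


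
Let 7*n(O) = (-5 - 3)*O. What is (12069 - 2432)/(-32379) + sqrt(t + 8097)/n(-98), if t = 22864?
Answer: -9637/32379 + sqrt(30961)/112 ≈ 1.2734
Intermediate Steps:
n(O) = -8*O/7 (n(O) = ((-5 - 3)*O)/7 = (-8*O)/7 = -8*O/7)
(12069 - 2432)/(-32379) + sqrt(t + 8097)/n(-98) = (12069 - 2432)/(-32379) + sqrt(22864 + 8097)/((-8/7*(-98))) = 9637*(-1/32379) + sqrt(30961)/112 = -9637/32379 + sqrt(30961)*(1/112) = -9637/32379 + sqrt(30961)/112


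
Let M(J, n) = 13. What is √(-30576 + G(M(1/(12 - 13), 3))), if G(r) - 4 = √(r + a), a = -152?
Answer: √(-30572 + I*√139) ≈ 0.0337 + 174.85*I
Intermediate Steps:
G(r) = 4 + √(-152 + r) (G(r) = 4 + √(r - 152) = 4 + √(-152 + r))
√(-30576 + G(M(1/(12 - 13), 3))) = √(-30576 + (4 + √(-152 + 13))) = √(-30576 + (4 + √(-139))) = √(-30576 + (4 + I*√139)) = √(-30572 + I*√139)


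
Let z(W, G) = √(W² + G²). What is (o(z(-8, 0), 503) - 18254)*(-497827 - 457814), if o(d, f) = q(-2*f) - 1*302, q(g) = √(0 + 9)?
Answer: 17730007473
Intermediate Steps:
z(W, G) = √(G² + W²)
q(g) = 3 (q(g) = √9 = 3)
o(d, f) = -299 (o(d, f) = 3 - 1*302 = 3 - 302 = -299)
(o(z(-8, 0), 503) - 18254)*(-497827 - 457814) = (-299 - 18254)*(-497827 - 457814) = -18553*(-955641) = 17730007473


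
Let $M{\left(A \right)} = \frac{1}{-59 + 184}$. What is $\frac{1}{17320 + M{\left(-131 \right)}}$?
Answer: $\frac{125}{2165001} \approx 5.7737 \cdot 10^{-5}$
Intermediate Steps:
$M{\left(A \right)} = \frac{1}{125}$
$\frac{1}{17320 + M{\left(-131 \right)}} = \frac{1}{17320 + \frac{1}{125}} = \frac{1}{\frac{2165001}{125}} = \frac{125}{2165001}$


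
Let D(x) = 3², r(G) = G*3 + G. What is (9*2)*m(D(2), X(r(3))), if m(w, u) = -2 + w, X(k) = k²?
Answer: 126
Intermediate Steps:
r(G) = 4*G (r(G) = 3*G + G = 4*G)
D(x) = 9
(9*2)*m(D(2), X(r(3))) = (9*2)*(-2 + 9) = 18*7 = 126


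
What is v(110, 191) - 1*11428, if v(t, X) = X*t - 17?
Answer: 9565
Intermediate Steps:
v(t, X) = -17 + X*t
v(110, 191) - 1*11428 = (-17 + 191*110) - 1*11428 = (-17 + 21010) - 11428 = 20993 - 11428 = 9565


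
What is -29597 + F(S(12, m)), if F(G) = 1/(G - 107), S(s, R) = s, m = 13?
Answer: -2811716/95 ≈ -29597.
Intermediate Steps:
F(G) = 1/(-107 + G)
-29597 + F(S(12, m)) = -29597 + 1/(-107 + 12) = -29597 + 1/(-95) = -29597 - 1/95 = -2811716/95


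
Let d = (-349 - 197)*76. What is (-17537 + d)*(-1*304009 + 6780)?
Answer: 17546319557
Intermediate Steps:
d = -41496 (d = -546*76 = -41496)
(-17537 + d)*(-1*304009 + 6780) = (-17537 - 41496)*(-1*304009 + 6780) = -59033*(-304009 + 6780) = -59033*(-297229) = 17546319557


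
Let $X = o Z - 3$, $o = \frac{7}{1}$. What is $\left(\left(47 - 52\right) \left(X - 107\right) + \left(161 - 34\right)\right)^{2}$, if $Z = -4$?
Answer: $667489$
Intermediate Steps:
$o = 7$ ($o = 7 \cdot 1 = 7$)
$X = -31$ ($X = 7 \left(-4\right) - 3 = -28 - 3 = -31$)
$\left(\left(47 - 52\right) \left(X - 107\right) + \left(161 - 34\right)\right)^{2} = \left(\left(47 - 52\right) \left(-31 - 107\right) + \left(161 - 34\right)\right)^{2} = \left(- 5 \left(-31 - 107\right) + 127\right)^{2} = \left(\left(-5\right) \left(-138\right) + 127\right)^{2} = \left(690 + 127\right)^{2} = 817^{2} = 667489$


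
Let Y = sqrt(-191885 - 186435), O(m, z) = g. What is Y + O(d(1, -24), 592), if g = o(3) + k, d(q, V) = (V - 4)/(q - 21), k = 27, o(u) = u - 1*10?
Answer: 20 + 4*I*sqrt(23645) ≈ 20.0 + 615.08*I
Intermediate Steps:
o(u) = -10 + u (o(u) = u - 10 = -10 + u)
d(q, V) = (-4 + V)/(-21 + q)
g = 20 (g = (-10 + 3) + 27 = -7 + 27 = 20)
O(m, z) = 20
Y = 4*I*sqrt(23645) (Y = sqrt(-378320) = 4*I*sqrt(23645) ≈ 615.08*I)
Y + O(d(1, -24), 592) = 4*I*sqrt(23645) + 20 = 20 + 4*I*sqrt(23645)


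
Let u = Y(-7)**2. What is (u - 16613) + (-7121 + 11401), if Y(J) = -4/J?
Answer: -604301/49 ≈ -12333.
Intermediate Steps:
u = 16/49 (u = (-4/(-7))**2 = (-4*(-1/7))**2 = (4/7)**2 = 16/49 ≈ 0.32653)
(u - 16613) + (-7121 + 11401) = (16/49 - 16613) + (-7121 + 11401) = -814021/49 + 4280 = -604301/49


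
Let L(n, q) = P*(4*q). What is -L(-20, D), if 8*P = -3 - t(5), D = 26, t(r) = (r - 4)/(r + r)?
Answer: 403/10 ≈ 40.300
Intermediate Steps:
t(r) = (-4 + r)/(2*r) (t(r) = (-4 + r)/((2*r)) = (-4 + r)*(1/(2*r)) = (-4 + r)/(2*r))
P = -31/80 (P = (-3 - (-4 + 5)/(2*5))/8 = (-3 - 1/(2*5))/8 = (-3 - 1*1/10)/8 = (-3 - 1/10)/8 = (1/8)*(-31/10) = -31/80 ≈ -0.38750)
L(n, q) = -31*q/20
-L(-20, D) = -(-31)*26/20 = -1*(-403/10) = 403/10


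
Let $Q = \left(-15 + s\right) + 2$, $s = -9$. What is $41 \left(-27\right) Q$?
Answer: $24354$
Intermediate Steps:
$Q = -22$ ($Q = \left(-15 - 9\right) + 2 = -24 + 2 = -22$)
$41 \left(-27\right) Q = 41 \left(-27\right) \left(-22\right) = \left(-1107\right) \left(-22\right) = 24354$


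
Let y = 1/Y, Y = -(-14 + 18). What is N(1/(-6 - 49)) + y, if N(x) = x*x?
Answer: -3021/12100 ≈ -0.24967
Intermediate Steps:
Y = -4 (Y = -1*4 = -4)
N(x) = x**2
y = -1/4 (y = 1/(-4) = -1/4 ≈ -0.25000)
N(1/(-6 - 49)) + y = (1/(-6 - 49))**2 - 1/4 = (1/(-55))**2 - 1/4 = (-1/55)**2 - 1/4 = 1/3025 - 1/4 = -3021/12100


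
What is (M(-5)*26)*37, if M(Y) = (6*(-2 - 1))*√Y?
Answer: -17316*I*√5 ≈ -38720.0*I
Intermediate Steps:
M(Y) = -18*√Y (M(Y) = (6*(-3))*√Y = -18*√Y)
(M(-5)*26)*37 = (-18*I*√5*26)*37 = -468*I*√5*37 = -17316*I*√5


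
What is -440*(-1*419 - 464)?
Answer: 388520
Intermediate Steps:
-440*(-1*419 - 464) = -440*(-419 - 464) = -440*(-883) = 388520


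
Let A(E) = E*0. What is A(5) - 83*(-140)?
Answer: 11620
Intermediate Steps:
A(E) = 0
A(5) - 83*(-140) = 0 - 83*(-140) = 0 + 11620 = 11620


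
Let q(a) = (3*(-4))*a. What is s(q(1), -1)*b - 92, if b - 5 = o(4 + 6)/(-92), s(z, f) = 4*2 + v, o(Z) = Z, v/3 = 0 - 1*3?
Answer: -4457/46 ≈ -96.891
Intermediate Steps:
q(a) = -12*a
v = -9 (v = 3*(0 - 1*3) = 3*(0 - 3) = 3*(-3) = -9)
s(z, f) = -1 (s(z, f) = 4*2 - 9 = 8 - 9 = -1)
b = 225/46 (b = 5 + (4 + 6)/(-92) = 5 + 10*(-1/92) = 5 - 5/46 = 225/46 ≈ 4.8913)
s(q(1), -1)*b - 92 = -1*225/46 - 92 = -225/46 - 92 = -4457/46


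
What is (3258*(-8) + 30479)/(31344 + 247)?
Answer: 4415/31591 ≈ 0.13976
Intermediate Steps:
(3258*(-8) + 30479)/(31344 + 247) = (-26064 + 30479)/31591 = 4415*(1/31591) = 4415/31591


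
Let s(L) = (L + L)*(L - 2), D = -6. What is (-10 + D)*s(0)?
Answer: 0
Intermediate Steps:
s(L) = 2*L*(-2 + L) (s(L) = (2*L)*(-2 + L) = 2*L*(-2 + L))
(-10 + D)*s(0) = (-10 - 6)*(2*0*(-2 + 0)) = -32*0*(-2) = -16*0 = 0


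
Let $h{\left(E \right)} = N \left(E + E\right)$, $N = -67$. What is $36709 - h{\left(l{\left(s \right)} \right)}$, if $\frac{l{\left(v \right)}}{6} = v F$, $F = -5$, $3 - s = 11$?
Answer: $68869$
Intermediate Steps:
$s = -8$ ($s = 3 - 11 = -8$)
$l{\left(v \right)} = - 30 v$ ($l{\left(v \right)} = 6 v \left(-5\right) = 6 \left(- 5 v\right) = - 30 v$)
$h{\left(E \right)} = - 134 E$ ($h{\left(E \right)} = - 67 \left(E + E\right) = - 67 \cdot 2 E = - 134 E$)
$36709 - h{\left(l{\left(s \right)} \right)} = 36709 - - 134 \left(\left(-30\right) \left(-8\right)\right) = 36709 - \left(-134\right) 240 = 36709 - -32160 = 36709 + 32160 = 68869$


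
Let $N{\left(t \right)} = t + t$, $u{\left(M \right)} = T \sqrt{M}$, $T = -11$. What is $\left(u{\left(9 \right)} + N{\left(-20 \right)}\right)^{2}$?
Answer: $5329$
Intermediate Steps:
$u{\left(M \right)} = - 11 \sqrt{M}$
$N{\left(t \right)} = 2 t$
$\left(u{\left(9 \right)} + N{\left(-20 \right)}\right)^{2} = \left(- 11 \sqrt{9} + 2 \left(-20\right)\right)^{2} = \left(\left(-11\right) 3 - 40\right)^{2} = \left(-33 - 40\right)^{2} = \left(-73\right)^{2} = 5329$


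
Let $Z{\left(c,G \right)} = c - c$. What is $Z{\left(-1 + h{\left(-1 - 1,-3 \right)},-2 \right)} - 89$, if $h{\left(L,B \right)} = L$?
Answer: $-89$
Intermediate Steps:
$Z{\left(c,G \right)} = 0$
$Z{\left(-1 + h{\left(-1 - 1,-3 \right)},-2 \right)} - 89 = 0 - 89 = -89$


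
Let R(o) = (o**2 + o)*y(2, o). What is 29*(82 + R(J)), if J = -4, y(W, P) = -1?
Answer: 2030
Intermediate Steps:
R(o) = -o - o**2 (R(o) = (o**2 + o)*(-1) = (o + o**2)*(-1) = -o - o**2)
29*(82 + R(J)) = 29*(82 - 1*(-4)*(1 - 4)) = 29*(82 - 1*(-4)*(-3)) = 29*(82 - 12) = 29*70 = 2030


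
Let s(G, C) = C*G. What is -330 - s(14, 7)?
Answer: -428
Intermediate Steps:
-330 - s(14, 7) = -330 - 7*14 = -330 - 1*98 = -330 - 98 = -428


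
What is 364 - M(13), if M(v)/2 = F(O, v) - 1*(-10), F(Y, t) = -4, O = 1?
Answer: 352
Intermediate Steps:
M(v) = 12 (M(v) = 2*(-4 - 1*(-10)) = 2*(-4 + 10) = 2*6 = 12)
364 - M(13) = 364 - 1*12 = 364 - 12 = 352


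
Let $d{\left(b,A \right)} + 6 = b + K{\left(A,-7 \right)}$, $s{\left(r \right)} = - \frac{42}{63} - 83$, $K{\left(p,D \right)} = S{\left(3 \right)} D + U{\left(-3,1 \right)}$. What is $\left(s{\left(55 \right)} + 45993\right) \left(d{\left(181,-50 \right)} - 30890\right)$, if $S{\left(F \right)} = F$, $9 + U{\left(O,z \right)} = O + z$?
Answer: $-1411574272$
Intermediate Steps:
$U{\left(O,z \right)} = -9 + O + z$ ($U{\left(O,z \right)} = -9 + \left(O + z\right) = -9 + O + z$)
$K{\left(p,D \right)} = -11 + 3 D$ ($K{\left(p,D \right)} = 3 D - 11 = -11 + 3 D$)
$s{\left(r \right)} = - \frac{251}{3}$ ($s{\left(r \right)} = \left(-42\right) \frac{1}{63} - 83 = - \frac{2}{3} - 83 = - \frac{251}{3}$)
$d{\left(b,A \right)} = -38 + b$ ($d{\left(b,A \right)} = -6 + \left(b + \left(-11 + 3 \left(-7\right)\right)\right) = -6 + \left(b - 32\right) = -6 + \left(-32 + b\right) = -38 + b$)
$\left(s{\left(55 \right)} + 45993\right) \left(d{\left(181,-50 \right)} - 30890\right) = \left(- \frac{251}{3} + 45993\right) \left(\left(-38 + 181\right) - 30890\right) = \frac{137728 \left(143 - 30890\right)}{3} = \frac{137728}{3} \left(-30747\right) = -1411574272$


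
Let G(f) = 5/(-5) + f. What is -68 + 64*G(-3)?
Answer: -324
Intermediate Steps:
G(f) = -1 + f (G(f) = 5*(-⅕) + f = -1 + f)
-68 + 64*G(-3) = -68 + 64*(-1 - 3) = -68 + 64*(-4) = -68 - 256 = -324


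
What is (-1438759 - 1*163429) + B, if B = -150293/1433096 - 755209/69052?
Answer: -39637661268367949/24739536248 ≈ -1.6022e+6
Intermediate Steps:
B = -273166257325/24739536248 (B = -150293*1/1433096 - 755209*1/69052 = -150293/1433096 - 755209/69052 = -273166257325/24739536248 ≈ -11.042)
(-1438759 - 1*163429) + B = (-1438759 - 1*163429) - 273166257325/24739536248 = (-1438759 - 163429) - 273166257325/24739536248 = -1602188 - 273166257325/24739536248 = -39637661268367949/24739536248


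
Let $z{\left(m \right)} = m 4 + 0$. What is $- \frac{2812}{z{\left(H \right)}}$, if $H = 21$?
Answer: $- \frac{703}{21} \approx -33.476$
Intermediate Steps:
$z{\left(m \right)} = 4 m$ ($z{\left(m \right)} = 4 m + 0 = 4 m$)
$- \frac{2812}{z{\left(H \right)}} = - \frac{2812}{4 \cdot 21} = - \frac{2812}{84} = \left(-2812\right) \frac{1}{84} = - \frac{703}{21}$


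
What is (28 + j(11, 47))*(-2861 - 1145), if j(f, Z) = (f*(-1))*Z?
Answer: 1958934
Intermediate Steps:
j(f, Z) = -Z*f (j(f, Z) = (-f)*Z = -Z*f)
(28 + j(11, 47))*(-2861 - 1145) = (28 - 1*47*11)*(-2861 - 1145) = (28 - 517)*(-4006) = -489*(-4006) = 1958934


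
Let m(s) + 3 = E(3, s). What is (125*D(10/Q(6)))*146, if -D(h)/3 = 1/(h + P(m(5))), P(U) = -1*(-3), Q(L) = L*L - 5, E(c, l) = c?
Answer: -1697250/103 ≈ -16478.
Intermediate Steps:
m(s) = 0 (m(s) = -3 + 3 = 0)
Q(L) = -5 + L² (Q(L) = L² - 5 = -5 + L²)
P(U) = 3
D(h) = -3/(3 + h) (D(h) = -3/(h + 3) = -3/(3 + h))
(125*D(10/Q(6)))*146 = (125*(-3/(3 + 10/(-5 + 6²))))*146 = (125*(-3/(3 + 10/(-5 + 36))))*146 = (125*(-3/(3 + 10/31)))*146 = (125*(-3/103/31))*146 = (125*(-3*31/103))*146 = (125*(-93/103))*146 = -11625/103*146 = -1697250/103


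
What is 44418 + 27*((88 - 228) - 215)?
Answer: 34833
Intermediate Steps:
44418 + 27*((88 - 228) - 215) = 44418 + 27*(-140 - 215) = 44418 + 27*(-355) = 44418 - 9585 = 34833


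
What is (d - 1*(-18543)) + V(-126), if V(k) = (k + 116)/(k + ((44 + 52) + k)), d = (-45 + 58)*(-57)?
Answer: 1388561/78 ≈ 17802.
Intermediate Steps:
d = -741 (d = 13*(-57) = -741)
V(k) = (116 + k)/(96 + 2*k) (V(k) = (116 + k)/(k + (96 + k)) = (116 + k)/(96 + 2*k))
(d - 1*(-18543)) + V(-126) = (-741 - 1*(-18543)) + (116 - 126)/(2*(48 - 126)) = (-741 + 18543) + (½)*(-10)/(-78) = 17802 + (½)*(-1/78)*(-10) = 17802 + 5/78 = 1388561/78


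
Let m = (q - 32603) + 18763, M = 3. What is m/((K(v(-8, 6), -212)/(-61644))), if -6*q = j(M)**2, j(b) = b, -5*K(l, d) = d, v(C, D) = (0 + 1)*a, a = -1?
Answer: 2133113565/106 ≈ 2.0124e+7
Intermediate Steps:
v(C, D) = -1 (v(C, D) = (0 + 1)*(-1) = 1*(-1) = -1)
K(l, d) = -d/5
q = -3/2 (q = -1/6*3**2 = -1/6*9 = -3/2 ≈ -1.5000)
m = -27683/2 (m = (-3/2 - 32603) + 18763 = -65209/2 + 18763 = -27683/2 ≈ -13842.)
m/((K(v(-8, 6), -212)/(-61644))) = -27683/(2*(-1/5*(-212)/(-61644))) = -27683/(2*((212/5)*(-1/61644))) = -27683/(2*(-53/77055)) = -27683/2*(-77055/53) = 2133113565/106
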